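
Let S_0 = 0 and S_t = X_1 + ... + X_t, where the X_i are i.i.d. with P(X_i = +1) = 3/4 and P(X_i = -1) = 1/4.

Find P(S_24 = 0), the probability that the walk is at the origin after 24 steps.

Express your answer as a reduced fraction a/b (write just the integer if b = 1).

To be at 0 after 24 steps: need exactly 12 steps of +1 and 12 of -1.
Number of such sequences: C(24,12) = 2704156
Each has probability (3/4)^12 · (1/4)^12 = 531441/281474976710656
P = 2704156 · 531441/281474976710656 = 359274842199/70368744177664

Answer: 359274842199/70368744177664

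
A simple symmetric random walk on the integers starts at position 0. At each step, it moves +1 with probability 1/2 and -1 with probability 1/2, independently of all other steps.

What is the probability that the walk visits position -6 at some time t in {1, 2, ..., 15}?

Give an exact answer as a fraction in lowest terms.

Count via complement. Let g(t,s) = #length-t paths at position s with S_1..S_t all ≠ -6.
g(t,s) = g(t-1,s-1) + g(t-1,s+1) for s ≠ -6; g(t,-6) = 0.
t=0: g(0,0)=1
t=1: g(1,-1)=1 g(1,1)=1
t=2: g(2,-2)=1 g(2,0)=2 g(2,2)=1
t=3: g(3,-3)=1 g(3,-1)=3 g(3,1)=3 g(3,3)=1
t=4: g(4,-4)=1 g(4,-2)=4 g(4,0)=6 g(4,2)=4 g(4,4)=1
t=5: g(5,-5)=1 g(5,-3)=5 g(5,-1)=10 g(5,1)=10 g(5,3)=5 g(5,5)=1
t=6: g(6,-4)=6 g(6,-2)=15 g(6,0)=20 g(6,2)=15 g(6,4)=6 g(6,6)=1
t=7: g(7,-5)=6 g(7,-3)=21 g(7,-1)=35 g(7,1)=35 g(7,3)=21 g(7,5)=7 g(7,7)=1
t=8: g(8,-4)=27 g(8,-2)=56 g(8,0)=70 g(8,2)=56 g(8,4)=28 g(8,6)=8 g(8,8)=1
t=9: g(9,-5)=27 g(9,-3)=83 g(9,-1)=126 g(9,1)=126 g(9,3)=84 g(9,5)=36 g(9,7)=9 g(9,9)=1
t=10: g(10,-4)=110 g(10,-2)=209 g(10,0)=252 g(10,2)=210 g(10,4)=120 g(10,6)=45 g(10,8)=10 g(10,10)=1
t=11: g(11,-5)=110 g(11,-3)=319 g(11,-1)=461 g(11,1)=462 g(11,3)=330 g(11,5)=165 g(11,7)=55 g(11,9)=11 g(11,11)=1
t=12: g(12,-4)=429 g(12,-2)=780 g(12,0)=923 g(12,2)=792 g(12,4)=495 g(12,6)=220 g(12,8)=66 g(12,10)=12 g(12,12)=1
t=13: g(13,-5)=429 g(13,-3)=1209 g(13,-1)=1703 g(13,1)=1715 g(13,3)=1287 g(13,5)=715 g(13,7)=286 g(13,9)=78 g(13,11)=13 g(13,13)=1
t=14: g(14,-4)=1638 g(14,-2)=2912 g(14,0)=3418 g(14,2)=3002 g(14,4)=2002 g(14,6)=1001 g(14,8)=364 g(14,10)=91 g(14,12)=14 g(14,14)=1
t=15: g(15,-5)=1638 g(15,-3)=4550 g(15,-1)=6330 g(15,1)=6420 g(15,3)=5004 g(15,5)=3003 g(15,7)=1365 g(15,9)=455 g(15,11)=105 g(15,13)=15 g(15,15)=1
Paths never hitting -6: Σ_s g(15,s) = 28886
Paths hitting -6: 2^15 - 28886 = 3882
P = 3882/32768 = 1941/16384

Answer: 1941/16384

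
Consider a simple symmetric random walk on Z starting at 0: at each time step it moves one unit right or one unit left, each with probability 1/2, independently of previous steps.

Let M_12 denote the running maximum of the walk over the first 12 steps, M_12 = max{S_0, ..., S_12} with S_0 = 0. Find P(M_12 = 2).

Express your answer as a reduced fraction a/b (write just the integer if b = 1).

Let M_12 = max(S_0,...,S_12). Use the reflection principle: for j ≥ 1, #{paths with M_12 ≥ j} = #{S_12 ≥ j} + #{S_12 ≥ j+1}.
By reflection, #{M_12 ≥ 2} = #{S_12 ≥ 2} + #{S_12 ≥ 3} = 1586 + 794 = 2380.
#{M_12 ≥ 3} = #{S_12 ≥ 3} + #{S_12 ≥ 4} = 794 + 794 = 1588.
#{M_12 = 2} = 2380 - 1588 = 792.
P(M_12 = 2) = 792/4096 = 99/512

Answer: 99/512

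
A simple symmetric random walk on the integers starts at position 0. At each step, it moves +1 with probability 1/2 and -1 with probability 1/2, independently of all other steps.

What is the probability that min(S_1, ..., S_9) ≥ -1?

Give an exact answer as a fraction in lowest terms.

Let f(t,s) = #length-t paths at position s with S_1..S_t all ≥ -1.
f(t,s) = f(t-1,s-1) + f(t-1,s+1) for s ≥ -1; f(t,s) = 0 for s < -1.
t=0: f(0,0)=1
t=1: f(1,-1)=1 f(1,1)=1
t=2: f(2,0)=2 f(2,2)=1
t=3: f(3,-1)=2 f(3,1)=3 f(3,3)=1
t=4: f(4,0)=5 f(4,2)=4 f(4,4)=1
t=5: f(5,-1)=5 f(5,1)=9 f(5,3)=5 f(5,5)=1
t=6: f(6,0)=14 f(6,2)=14 f(6,4)=6 f(6,6)=1
t=7: f(7,-1)=14 f(7,1)=28 f(7,3)=20 f(7,5)=7 f(7,7)=1
t=8: f(8,0)=42 f(8,2)=48 f(8,4)=27 f(8,6)=8 f(8,8)=1
t=9: f(9,-1)=42 f(9,1)=90 f(9,3)=75 f(9,5)=35 f(9,7)=9 f(9,9)=1
Σ_s f(9,s) = 252
P = 252/512 = 63/128

Answer: 63/128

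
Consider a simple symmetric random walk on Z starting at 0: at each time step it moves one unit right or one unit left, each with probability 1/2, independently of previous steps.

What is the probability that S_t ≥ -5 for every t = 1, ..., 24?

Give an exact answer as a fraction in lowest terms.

Answer: 3231615/4194304

Derivation:
Let f(t,s) = #length-t paths at position s with S_1..S_t all ≥ -5.
f(t,s) = f(t-1,s-1) + f(t-1,s+1) for s ≥ -5; f(t,s) = 0 for s < -5.
t=0: f(0,0)=1
t=1: f(1,-1)=1 f(1,1)=1
t=2: f(2,-2)=1 f(2,0)=2 f(2,2)=1
t=3: f(3,-3)=1 f(3,-1)=3 f(3,1)=3 f(3,3)=1
t=4: f(4,-4)=1 f(4,-2)=4 f(4,0)=6 f(4,2)=4 f(4,4)=1
t=5: f(5,-5)=1 f(5,-3)=5 f(5,-1)=10 f(5,1)=10 f(5,3)=5 f(5,5)=1
t=6: f(6,-4)=6 f(6,-2)=15 f(6,0)=20 f(6,2)=15 f(6,4)=6 f(6,6)=1
t=7: f(7,-5)=6 f(7,-3)=21 f(7,-1)=35 f(7,1)=35 f(7,3)=21 f(7,5)=7 f(7,7)=1
t=8: f(8,-4)=27 f(8,-2)=56 f(8,0)=70 f(8,2)=56 f(8,4)=28 f(8,6)=8 f(8,8)=1
t=9: f(9,-5)=27 f(9,-3)=83 f(9,-1)=126 f(9,1)=126 f(9,3)=84 f(9,5)=36 f(9,7)=9 f(9,9)=1
t=10: f(10,-4)=110 f(10,-2)=209 f(10,0)=252 f(10,2)=210 f(10,4)=120 f(10,6)=45 f(10,8)=10 f(10,10)=1
t=11: f(11,-5)=110 f(11,-3)=319 f(11,-1)=461 f(11,1)=462 f(11,3)=330 f(11,5)=165 f(11,7)=55 f(11,9)=11 f(11,11)=1
t=12: f(12,-4)=429 f(12,-2)=780 f(12,0)=923 f(12,2)=792 f(12,4)=495 f(12,6)=220 f(12,8)=66 f(12,10)=12 f(12,12)=1
t=13: f(13,-5)=429 f(13,-3)=1209 f(13,-1)=1703 f(13,1)=1715 f(13,3)=1287 f(13,5)=715 f(13,7)=286 f(13,9)=78 f(13,11)=13 f(13,13)=1
t=14: f(14,-4)=1638 f(14,-2)=2912 f(14,0)=3418 f(14,2)=3002 f(14,4)=2002 f(14,6)=1001 f(14,8)=364 f(14,10)=91 f(14,12)=14 f(14,14)=1
t=15: f(15,-5)=1638 f(15,-3)=4550 f(15,-1)=6330 f(15,1)=6420 f(15,3)=5004 f(15,5)=3003 f(15,7)=1365 f(15,9)=455 f(15,11)=105 f(15,13)=15 f(15,15)=1
t=16: f(16,-4)=6188 f(16,-2)=10880 f(16,0)=12750 f(16,2)=11424 f(16,4)=8007 f(16,6)=4368 f(16,8)=1820 f(16,10)=560 f(16,12)=120 f(16,14)=16 f(16,16)=1
t=17: f(17,-5)=6188 f(17,-3)=17068 f(17,-1)=23630 f(17,1)=24174 f(17,3)=19431 f(17,5)=12375 f(17,7)=6188 f(17,9)=2380 f(17,11)=680 f(17,13)=136 f(17,15)=17 f(17,17)=1
t=18: f(18,-4)=23256 f(18,-2)=40698 f(18,0)=47804 f(18,2)=43605 f(18,4)=31806 f(18,6)=18563 f(18,8)=8568 f(18,10)=3060 f(18,12)=816 f(18,14)=153 f(18,16)=18 f(18,18)=1
t=19: f(19,-5)=23256 f(19,-3)=63954 f(19,-1)=88502 f(19,1)=91409 f(19,3)=75411 f(19,5)=50369 f(19,7)=27131 f(19,9)=11628 f(19,11)=3876 f(19,13)=969 f(19,15)=171 f(19,17)=19 f(19,19)=1
t=20: f(20,-4)=87210 f(20,-2)=152456 f(20,0)=179911 f(20,2)=166820 f(20,4)=125780 f(20,6)=77500 f(20,8)=38759 f(20,10)=15504 f(20,12)=4845 f(20,14)=1140 f(20,16)=190 f(20,18)=20 f(20,20)=1
t=21: f(21,-5)=87210 f(21,-3)=239666 f(21,-1)=332367 f(21,1)=346731 f(21,3)=292600 f(21,5)=203280 f(21,7)=116259 f(21,9)=54263 f(21,11)=20349 f(21,13)=5985 f(21,15)=1330 f(21,17)=210 f(21,19)=21 f(21,21)=1
t=22: f(22,-4)=326876 f(22,-2)=572033 f(22,0)=679098 f(22,2)=639331 f(22,4)=495880 f(22,6)=319539 f(22,8)=170522 f(22,10)=74612 f(22,12)=26334 f(22,14)=7315 f(22,16)=1540 f(22,18)=231 f(22,20)=22 f(22,22)=1
t=23: f(23,-5)=326876 f(23,-3)=898909 f(23,-1)=1251131 f(23,1)=1318429 f(23,3)=1135211 f(23,5)=815419 f(23,7)=490061 f(23,9)=245134 f(23,11)=100946 f(23,13)=33649 f(23,15)=8855 f(23,17)=1771 f(23,19)=253 f(23,21)=23 f(23,23)=1
t=24: f(24,-4)=1225785 f(24,-2)=2150040 f(24,0)=2569560 f(24,2)=2453640 f(24,4)=1950630 f(24,6)=1305480 f(24,8)=735195 f(24,10)=346080 f(24,12)=134595 f(24,14)=42504 f(24,16)=10626 f(24,18)=2024 f(24,20)=276 f(24,22)=24 f(24,24)=1
Σ_s f(24,s) = 12926460
P = 12926460/16777216 = 3231615/4194304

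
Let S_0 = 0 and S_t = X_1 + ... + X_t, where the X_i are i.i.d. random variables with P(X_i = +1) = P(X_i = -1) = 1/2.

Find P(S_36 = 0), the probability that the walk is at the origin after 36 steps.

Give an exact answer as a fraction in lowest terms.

Answer: 2268783825/17179869184

Derivation:
To return to 0 after 36 steps: need exactly 18 steps of +1 and 18 of -1.
Favorable paths: C(36,18) = 9075135300
Total paths: 2^36 = 68719476736
P = 9075135300/68719476736 = 2268783825/17179869184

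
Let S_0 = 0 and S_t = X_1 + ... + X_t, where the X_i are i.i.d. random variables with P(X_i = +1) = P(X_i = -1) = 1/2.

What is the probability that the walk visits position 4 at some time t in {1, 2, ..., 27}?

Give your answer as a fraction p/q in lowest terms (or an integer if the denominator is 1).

Answer: 1854169/4194304

Derivation:
Count via complement. Let g(t,s) = #length-t paths at position s with S_1..S_t all ≠ 4.
g(t,s) = g(t-1,s-1) + g(t-1,s+1) for s ≠ 4; g(t,4) = 0.
t=0: g(0,0)=1
t=1: g(1,-1)=1 g(1,1)=1
t=2: g(2,-2)=1 g(2,0)=2 g(2,2)=1
t=3: g(3,-3)=1 g(3,-1)=3 g(3,1)=3 g(3,3)=1
t=4: g(4,-4)=1 g(4,-2)=4 g(4,0)=6 g(4,2)=4
t=5: g(5,-5)=1 g(5,-3)=5 g(5,-1)=10 g(5,1)=10 g(5,3)=4
t=6: g(6,-6)=1 g(6,-4)=6 g(6,-2)=15 g(6,0)=20 g(6,2)=14
t=7: g(7,-7)=1 g(7,-5)=7 g(7,-3)=21 g(7,-1)=35 g(7,1)=34 g(7,3)=14
t=8: g(8,-8)=1 g(8,-6)=8 g(8,-4)=28 g(8,-2)=56 g(8,0)=69 g(8,2)=48
t=9: g(9,-9)=1 g(9,-7)=9 g(9,-5)=36 g(9,-3)=84 g(9,-1)=125 g(9,1)=117 g(9,3)=48
t=10: g(10,-10)=1 g(10,-8)=10 g(10,-6)=45 g(10,-4)=120 g(10,-2)=209 g(10,0)=242 g(10,2)=165
t=11: g(11,-11)=1 g(11,-9)=11 g(11,-7)=55 g(11,-5)=165 g(11,-3)=329 g(11,-1)=451 g(11,1)=407 g(11,3)=165
t=12: g(12,-12)=1 g(12,-10)=12 g(12,-8)=66 g(12,-6)=220 g(12,-4)=494 g(12,-2)=780 g(12,0)=858 g(12,2)=572
t=13: g(13,-13)=1 g(13,-11)=13 g(13,-9)=78 g(13,-7)=286 g(13,-5)=714 g(13,-3)=1274 g(13,-1)=1638 g(13,1)=1430 g(13,3)=572
t=14: g(14,-14)=1 g(14,-12)=14 g(14,-10)=91 g(14,-8)=364 g(14,-6)=1000 g(14,-4)=1988 g(14,-2)=2912 g(14,0)=3068 g(14,2)=2002
t=15: g(15,-15)=1 g(15,-13)=15 g(15,-11)=105 g(15,-9)=455 g(15,-7)=1364 g(15,-5)=2988 g(15,-3)=4900 g(15,-1)=5980 g(15,1)=5070 g(15,3)=2002
t=16: g(16,-16)=1 g(16,-14)=16 g(16,-12)=120 g(16,-10)=560 g(16,-8)=1819 g(16,-6)=4352 g(16,-4)=7888 g(16,-2)=10880 g(16,0)=11050 g(16,2)=7072
t=17: g(17,-17)=1 g(17,-15)=17 g(17,-13)=136 g(17,-11)=680 g(17,-9)=2379 g(17,-7)=6171 g(17,-5)=12240 g(17,-3)=18768 g(17,-1)=21930 g(17,1)=18122 g(17,3)=7072
t=18: g(18,-18)=1 g(18,-16)=18 g(18,-14)=153 g(18,-12)=816 g(18,-10)=3059 g(18,-8)=8550 g(18,-6)=18411 g(18,-4)=31008 g(18,-2)=40698 g(18,0)=40052 g(18,2)=25194
t=19: g(19,-19)=1 g(19,-17)=19 g(19,-15)=171 g(19,-13)=969 g(19,-11)=3875 g(19,-9)=11609 g(19,-7)=26961 g(19,-5)=49419 g(19,-3)=71706 g(19,-1)=80750 g(19,1)=65246 g(19,3)=25194
t=20: g(20,-20)=1 g(20,-18)=20 g(20,-16)=190 g(20,-14)=1140 g(20,-12)=4844 g(20,-10)=15484 g(20,-8)=38570 g(20,-6)=76380 g(20,-4)=121125 g(20,-2)=152456 g(20,0)=145996 g(20,2)=90440
t=21: g(21,-21)=1 g(21,-19)=21 g(21,-17)=210 g(21,-15)=1330 g(21,-13)=5984 g(21,-11)=20328 g(21,-9)=54054 g(21,-7)=114950 g(21,-5)=197505 g(21,-3)=273581 g(21,-1)=298452 g(21,1)=236436 g(21,3)=90440
t=22: g(22,-22)=1 g(22,-20)=22 g(22,-18)=231 g(22,-16)=1540 g(22,-14)=7314 g(22,-12)=26312 g(22,-10)=74382 g(22,-8)=169004 g(22,-6)=312455 g(22,-4)=471086 g(22,-2)=572033 g(22,0)=534888 g(22,2)=326876
t=23: g(23,-23)=1 g(23,-21)=23 g(23,-19)=253 g(23,-17)=1771 g(23,-15)=8854 g(23,-13)=33626 g(23,-11)=100694 g(23,-9)=243386 g(23,-7)=481459 g(23,-5)=783541 g(23,-3)=1043119 g(23,-1)=1106921 g(23,1)=861764 g(23,3)=326876
t=24: g(24,-24)=1 g(24,-22)=24 g(24,-20)=276 g(24,-18)=2024 g(24,-16)=10625 g(24,-14)=42480 g(24,-12)=134320 g(24,-10)=344080 g(24,-8)=724845 g(24,-6)=1265000 g(24,-4)=1826660 g(24,-2)=2150040 g(24,0)=1968685 g(24,2)=1188640
t=25: g(25,-25)=1 g(25,-23)=25 g(25,-21)=300 g(25,-19)=2300 g(25,-17)=12649 g(25,-15)=53105 g(25,-13)=176800 g(25,-11)=478400 g(25,-9)=1068925 g(25,-7)=1989845 g(25,-5)=3091660 g(25,-3)=3976700 g(25,-1)=4118725 g(25,1)=3157325 g(25,3)=1188640
t=26: g(26,-26)=1 g(26,-24)=26 g(26,-22)=325 g(26,-20)=2600 g(26,-18)=14949 g(26,-16)=65754 g(26,-14)=229905 g(26,-12)=655200 g(26,-10)=1547325 g(26,-8)=3058770 g(26,-6)=5081505 g(26,-4)=7068360 g(26,-2)=8095425 g(26,0)=7276050 g(26,2)=4345965
t=27: g(27,-27)=1 g(27,-25)=27 g(27,-23)=351 g(27,-21)=2925 g(27,-19)=17549 g(27,-17)=80703 g(27,-15)=295659 g(27,-13)=885105 g(27,-11)=2202525 g(27,-9)=4606095 g(27,-7)=8140275 g(27,-5)=12149865 g(27,-3)=15163785 g(27,-1)=15371475 g(27,1)=11622015 g(27,3)=4345965
Paths never hitting 4: Σ_s g(27,s) = 74884320
Paths hitting 4: 2^27 - 74884320 = 59333408
P = 59333408/134217728 = 1854169/4194304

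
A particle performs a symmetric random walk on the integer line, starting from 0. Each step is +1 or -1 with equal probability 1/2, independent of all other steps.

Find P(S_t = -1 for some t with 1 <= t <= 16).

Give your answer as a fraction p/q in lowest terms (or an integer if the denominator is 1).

Answer: 26333/32768

Derivation:
Count via complement. Let g(t,s) = #length-t paths at position s with S_1..S_t all ≠ -1.
g(t,s) = g(t-1,s-1) + g(t-1,s+1) for s ≠ -1; g(t,-1) = 0.
t=0: g(0,0)=1
t=1: g(1,1)=1
t=2: g(2,0)=1 g(2,2)=1
t=3: g(3,1)=2 g(3,3)=1
t=4: g(4,0)=2 g(4,2)=3 g(4,4)=1
t=5: g(5,1)=5 g(5,3)=4 g(5,5)=1
t=6: g(6,0)=5 g(6,2)=9 g(6,4)=5 g(6,6)=1
t=7: g(7,1)=14 g(7,3)=14 g(7,5)=6 g(7,7)=1
t=8: g(8,0)=14 g(8,2)=28 g(8,4)=20 g(8,6)=7 g(8,8)=1
t=9: g(9,1)=42 g(9,3)=48 g(9,5)=27 g(9,7)=8 g(9,9)=1
t=10: g(10,0)=42 g(10,2)=90 g(10,4)=75 g(10,6)=35 g(10,8)=9 g(10,10)=1
t=11: g(11,1)=132 g(11,3)=165 g(11,5)=110 g(11,7)=44 g(11,9)=10 g(11,11)=1
t=12: g(12,0)=132 g(12,2)=297 g(12,4)=275 g(12,6)=154 g(12,8)=54 g(12,10)=11 g(12,12)=1
t=13: g(13,1)=429 g(13,3)=572 g(13,5)=429 g(13,7)=208 g(13,9)=65 g(13,11)=12 g(13,13)=1
t=14: g(14,0)=429 g(14,2)=1001 g(14,4)=1001 g(14,6)=637 g(14,8)=273 g(14,10)=77 g(14,12)=13 g(14,14)=1
t=15: g(15,1)=1430 g(15,3)=2002 g(15,5)=1638 g(15,7)=910 g(15,9)=350 g(15,11)=90 g(15,13)=14 g(15,15)=1
t=16: g(16,0)=1430 g(16,2)=3432 g(16,4)=3640 g(16,6)=2548 g(16,8)=1260 g(16,10)=440 g(16,12)=104 g(16,14)=15 g(16,16)=1
Paths never hitting -1: Σ_s g(16,s) = 12870
Paths hitting -1: 2^16 - 12870 = 52666
P = 52666/65536 = 26333/32768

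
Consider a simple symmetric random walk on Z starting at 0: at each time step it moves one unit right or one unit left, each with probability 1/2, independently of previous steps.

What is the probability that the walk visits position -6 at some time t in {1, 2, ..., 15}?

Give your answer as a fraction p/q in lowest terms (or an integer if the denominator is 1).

Answer: 1941/16384

Derivation:
Count via complement. Let g(t,s) = #length-t paths at position s with S_1..S_t all ≠ -6.
g(t,s) = g(t-1,s-1) + g(t-1,s+1) for s ≠ -6; g(t,-6) = 0.
t=0: g(0,0)=1
t=1: g(1,-1)=1 g(1,1)=1
t=2: g(2,-2)=1 g(2,0)=2 g(2,2)=1
t=3: g(3,-3)=1 g(3,-1)=3 g(3,1)=3 g(3,3)=1
t=4: g(4,-4)=1 g(4,-2)=4 g(4,0)=6 g(4,2)=4 g(4,4)=1
t=5: g(5,-5)=1 g(5,-3)=5 g(5,-1)=10 g(5,1)=10 g(5,3)=5 g(5,5)=1
t=6: g(6,-4)=6 g(6,-2)=15 g(6,0)=20 g(6,2)=15 g(6,4)=6 g(6,6)=1
t=7: g(7,-5)=6 g(7,-3)=21 g(7,-1)=35 g(7,1)=35 g(7,3)=21 g(7,5)=7 g(7,7)=1
t=8: g(8,-4)=27 g(8,-2)=56 g(8,0)=70 g(8,2)=56 g(8,4)=28 g(8,6)=8 g(8,8)=1
t=9: g(9,-5)=27 g(9,-3)=83 g(9,-1)=126 g(9,1)=126 g(9,3)=84 g(9,5)=36 g(9,7)=9 g(9,9)=1
t=10: g(10,-4)=110 g(10,-2)=209 g(10,0)=252 g(10,2)=210 g(10,4)=120 g(10,6)=45 g(10,8)=10 g(10,10)=1
t=11: g(11,-5)=110 g(11,-3)=319 g(11,-1)=461 g(11,1)=462 g(11,3)=330 g(11,5)=165 g(11,7)=55 g(11,9)=11 g(11,11)=1
t=12: g(12,-4)=429 g(12,-2)=780 g(12,0)=923 g(12,2)=792 g(12,4)=495 g(12,6)=220 g(12,8)=66 g(12,10)=12 g(12,12)=1
t=13: g(13,-5)=429 g(13,-3)=1209 g(13,-1)=1703 g(13,1)=1715 g(13,3)=1287 g(13,5)=715 g(13,7)=286 g(13,9)=78 g(13,11)=13 g(13,13)=1
t=14: g(14,-4)=1638 g(14,-2)=2912 g(14,0)=3418 g(14,2)=3002 g(14,4)=2002 g(14,6)=1001 g(14,8)=364 g(14,10)=91 g(14,12)=14 g(14,14)=1
t=15: g(15,-5)=1638 g(15,-3)=4550 g(15,-1)=6330 g(15,1)=6420 g(15,3)=5004 g(15,5)=3003 g(15,7)=1365 g(15,9)=455 g(15,11)=105 g(15,13)=15 g(15,15)=1
Paths never hitting -6: Σ_s g(15,s) = 28886
Paths hitting -6: 2^15 - 28886 = 3882
P = 3882/32768 = 1941/16384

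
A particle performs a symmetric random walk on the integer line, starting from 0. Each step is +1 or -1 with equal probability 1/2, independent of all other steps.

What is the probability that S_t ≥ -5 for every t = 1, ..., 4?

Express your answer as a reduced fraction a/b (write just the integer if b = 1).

Let f(t,s) = #length-t paths at position s with S_1..S_t all ≥ -5.
f(t,s) = f(t-1,s-1) + f(t-1,s+1) for s ≥ -5; f(t,s) = 0 for s < -5.
t=0: f(0,0)=1
t=1: f(1,-1)=1 f(1,1)=1
t=2: f(2,-2)=1 f(2,0)=2 f(2,2)=1
t=3: f(3,-3)=1 f(3,-1)=3 f(3,1)=3 f(3,3)=1
t=4: f(4,-4)=1 f(4,-2)=4 f(4,0)=6 f(4,2)=4 f(4,4)=1
Σ_s f(4,s) = 16
P = 16/16 = 1

Answer: 1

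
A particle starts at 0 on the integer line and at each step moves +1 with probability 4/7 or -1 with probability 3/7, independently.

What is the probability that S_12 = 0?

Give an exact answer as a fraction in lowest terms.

Answer: 394149888/1977326743

Derivation:
To be at 0 after 12 steps: need exactly 6 steps of +1 and 6 of -1.
Number of such sequences: C(12,6) = 924
Each has probability (4/7)^6 · (3/7)^6 = 2985984/13841287201
P = 924 · 2985984/13841287201 = 394149888/1977326743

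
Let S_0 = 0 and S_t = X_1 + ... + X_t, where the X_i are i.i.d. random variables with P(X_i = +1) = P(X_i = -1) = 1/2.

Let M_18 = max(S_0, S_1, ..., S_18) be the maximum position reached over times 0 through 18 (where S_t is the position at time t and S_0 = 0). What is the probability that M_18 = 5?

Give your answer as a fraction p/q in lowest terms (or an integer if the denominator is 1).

Let M_18 = max(S_0,...,S_18). Use the reflection principle: for j ≥ 1, #{paths with M_18 ≥ j} = #{S_18 ≥ j} + #{S_18 ≥ j+1}.
By reflection, #{M_18 ≥ 5} = #{S_18 ≥ 5} + #{S_18 ≥ 6} = 31180 + 31180 = 62360.
#{M_18 ≥ 6} = #{S_18 ≥ 6} + #{S_18 ≥ 7} = 31180 + 12616 = 43796.
#{M_18 = 5} = 62360 - 43796 = 18564.
P(M_18 = 5) = 18564/262144 = 4641/65536

Answer: 4641/65536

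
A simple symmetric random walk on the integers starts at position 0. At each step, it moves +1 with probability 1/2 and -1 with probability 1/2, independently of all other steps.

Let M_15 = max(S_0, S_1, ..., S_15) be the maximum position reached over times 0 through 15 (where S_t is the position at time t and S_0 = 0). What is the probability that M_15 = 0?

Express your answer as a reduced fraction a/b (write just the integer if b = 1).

Answer: 6435/32768

Derivation:
Let M_15 = max(S_0,...,S_15). Use the reflection principle: for j ≥ 1, #{paths with M_15 ≥ j} = #{S_15 ≥ j} + #{S_15 ≥ j+1}.
P(M_15 ≥ 0) = 1 since S_0 = 0, so #{M_15 ≥ 0} = 32768.
#{M_15 ≥ 1} = #{S_15 ≥ 1} + #{S_15 ≥ 2} = 16384 + 9949 = 26333.
#{M_15 = 0} = 32768 - 26333 = 6435.
P(M_15 = 0) = 6435/32768 = 6435/32768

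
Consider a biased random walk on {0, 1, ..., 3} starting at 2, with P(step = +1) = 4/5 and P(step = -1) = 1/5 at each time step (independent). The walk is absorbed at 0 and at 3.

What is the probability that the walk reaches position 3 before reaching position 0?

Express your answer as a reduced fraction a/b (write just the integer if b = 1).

Answer: 20/21

Derivation:
Biased walk: p = 4/5, q = 1/5, r = q/p = 1/4
Gambler's ruin: P(hit 3 before 0 | start at 2) = (1 - r^a)/(1 - r^N)
r^2 = 1/16; r^3 = 1/64
P = (1 - 1/16) / (1 - 1/64) = 15/16 / 63/64 = 20/21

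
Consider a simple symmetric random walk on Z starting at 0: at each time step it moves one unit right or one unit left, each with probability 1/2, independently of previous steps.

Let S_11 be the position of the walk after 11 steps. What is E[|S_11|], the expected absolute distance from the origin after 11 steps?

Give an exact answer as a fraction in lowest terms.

Answer: 693/256

Derivation:
S_11 takes values m ≡ 1 (mod 2) with |m| ≤ 11; P(S_11=m) = C(11,(11+m)/2)/2^11.
Total paths: 2^11 = 2048
Distribution: P(S=-11)=1/2048, P(S=-9)=11/2048, P(S=-7)=55/2048, P(S=-5)=165/2048, P(S=-3)=330/2048, P(S=-1)=462/2048, P(S=1)=462/2048, P(S=3)=330/2048, P(S=5)=165/2048, P(S=7)=55/2048, P(S=9)=11/2048, P(S=11)=1/2048
E[|S_11|] = Σ_m |m|·P(S_11=m) = 5544/2048 = 693/256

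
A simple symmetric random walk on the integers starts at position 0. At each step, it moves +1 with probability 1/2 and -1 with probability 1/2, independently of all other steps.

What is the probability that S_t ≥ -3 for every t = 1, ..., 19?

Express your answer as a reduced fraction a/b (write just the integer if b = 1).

Answer: 20995/32768

Derivation:
Let f(t,s) = #length-t paths at position s with S_1..S_t all ≥ -3.
f(t,s) = f(t-1,s-1) + f(t-1,s+1) for s ≥ -3; f(t,s) = 0 for s < -3.
t=0: f(0,0)=1
t=1: f(1,-1)=1 f(1,1)=1
t=2: f(2,-2)=1 f(2,0)=2 f(2,2)=1
t=3: f(3,-3)=1 f(3,-1)=3 f(3,1)=3 f(3,3)=1
t=4: f(4,-2)=4 f(4,0)=6 f(4,2)=4 f(4,4)=1
t=5: f(5,-3)=4 f(5,-1)=10 f(5,1)=10 f(5,3)=5 f(5,5)=1
t=6: f(6,-2)=14 f(6,0)=20 f(6,2)=15 f(6,4)=6 f(6,6)=1
t=7: f(7,-3)=14 f(7,-1)=34 f(7,1)=35 f(7,3)=21 f(7,5)=7 f(7,7)=1
t=8: f(8,-2)=48 f(8,0)=69 f(8,2)=56 f(8,4)=28 f(8,6)=8 f(8,8)=1
t=9: f(9,-3)=48 f(9,-1)=117 f(9,1)=125 f(9,3)=84 f(9,5)=36 f(9,7)=9 f(9,9)=1
t=10: f(10,-2)=165 f(10,0)=242 f(10,2)=209 f(10,4)=120 f(10,6)=45 f(10,8)=10 f(10,10)=1
t=11: f(11,-3)=165 f(11,-1)=407 f(11,1)=451 f(11,3)=329 f(11,5)=165 f(11,7)=55 f(11,9)=11 f(11,11)=1
t=12: f(12,-2)=572 f(12,0)=858 f(12,2)=780 f(12,4)=494 f(12,6)=220 f(12,8)=66 f(12,10)=12 f(12,12)=1
t=13: f(13,-3)=572 f(13,-1)=1430 f(13,1)=1638 f(13,3)=1274 f(13,5)=714 f(13,7)=286 f(13,9)=78 f(13,11)=13 f(13,13)=1
t=14: f(14,-2)=2002 f(14,0)=3068 f(14,2)=2912 f(14,4)=1988 f(14,6)=1000 f(14,8)=364 f(14,10)=91 f(14,12)=14 f(14,14)=1
t=15: f(15,-3)=2002 f(15,-1)=5070 f(15,1)=5980 f(15,3)=4900 f(15,5)=2988 f(15,7)=1364 f(15,9)=455 f(15,11)=105 f(15,13)=15 f(15,15)=1
t=16: f(16,-2)=7072 f(16,0)=11050 f(16,2)=10880 f(16,4)=7888 f(16,6)=4352 f(16,8)=1819 f(16,10)=560 f(16,12)=120 f(16,14)=16 f(16,16)=1
t=17: f(17,-3)=7072 f(17,-1)=18122 f(17,1)=21930 f(17,3)=18768 f(17,5)=12240 f(17,7)=6171 f(17,9)=2379 f(17,11)=680 f(17,13)=136 f(17,15)=17 f(17,17)=1
t=18: f(18,-2)=25194 f(18,0)=40052 f(18,2)=40698 f(18,4)=31008 f(18,6)=18411 f(18,8)=8550 f(18,10)=3059 f(18,12)=816 f(18,14)=153 f(18,16)=18 f(18,18)=1
t=19: f(19,-3)=25194 f(19,-1)=65246 f(19,1)=80750 f(19,3)=71706 f(19,5)=49419 f(19,7)=26961 f(19,9)=11609 f(19,11)=3875 f(19,13)=969 f(19,15)=171 f(19,17)=19 f(19,19)=1
Σ_s f(19,s) = 335920
P = 335920/524288 = 20995/32768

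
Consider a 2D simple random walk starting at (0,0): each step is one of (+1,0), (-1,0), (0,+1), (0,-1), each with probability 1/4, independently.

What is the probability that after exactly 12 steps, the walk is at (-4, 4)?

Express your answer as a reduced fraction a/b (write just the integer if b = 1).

Answer: 7623/2097152

Derivation:
Let h be the number of horizontal steps (so 12-h are vertical). To end at (-4,4) need (h-4)/2 right-steps and ((12-h)+4)/2 up-steps.
Sum over h with 4 ≤ h ≤ 8, h ≡ 0 (mod 2), 12-h ≡ 0 (mod 2):
h=4: C(12,4)·C(4,0)·C(8,6) = 495·1·28 = 13860
h=6: C(12,6)·C(6,1)·C(6,5) = 924·6·6 = 33264
h=8: C(12,8)·C(8,2)·C(4,4) = 495·28·1 = 13860
Total favorable: 60984
Total paths: 4^12 = 16777216
P = 60984/16777216 = 7623/2097152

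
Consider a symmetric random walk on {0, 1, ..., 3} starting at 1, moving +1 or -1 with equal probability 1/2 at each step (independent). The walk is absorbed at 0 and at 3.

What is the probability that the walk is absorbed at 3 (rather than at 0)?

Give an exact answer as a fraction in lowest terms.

Symmetric walk (p = 1/2): the harmonic-function argument gives P(hit 3 before 0 | start at 1) = a/N.
P = 1/3 = 1/3

Answer: 1/3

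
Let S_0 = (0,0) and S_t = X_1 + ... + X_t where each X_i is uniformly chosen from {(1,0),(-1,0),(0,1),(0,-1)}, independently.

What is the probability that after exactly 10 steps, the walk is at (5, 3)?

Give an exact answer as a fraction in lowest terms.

Answer: 525/262144

Derivation:
Let h be the number of horizontal steps (so 10-h are vertical). To end at (5,3) need (h+5)/2 right-steps and ((10-h)+3)/2 up-steps.
Sum over h with 5 ≤ h ≤ 7, h ≡ 1 (mod 2), 10-h ≡ 1 (mod 2):
h=5: C(10,5)·C(5,5)·C(5,4) = 252·1·5 = 1260
h=7: C(10,7)·C(7,6)·C(3,3) = 120·7·1 = 840
Total favorable: 2100
Total paths: 4^10 = 1048576
P = 2100/1048576 = 525/262144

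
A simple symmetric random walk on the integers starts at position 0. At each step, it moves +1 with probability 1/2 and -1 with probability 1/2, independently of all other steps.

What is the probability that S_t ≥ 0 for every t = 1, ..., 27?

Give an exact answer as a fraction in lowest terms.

Let f(t,s) = #length-t paths at position s with S_1..S_t all ≥ 0.
f(t,s) = f(t-1,s-1) + f(t-1,s+1) for s ≥ 0; f(t,s) = 0 for s < 0.
t=0: f(0,0)=1
t=1: f(1,1)=1
t=2: f(2,0)=1 f(2,2)=1
t=3: f(3,1)=2 f(3,3)=1
t=4: f(4,0)=2 f(4,2)=3 f(4,4)=1
t=5: f(5,1)=5 f(5,3)=4 f(5,5)=1
t=6: f(6,0)=5 f(6,2)=9 f(6,4)=5 f(6,6)=1
t=7: f(7,1)=14 f(7,3)=14 f(7,5)=6 f(7,7)=1
t=8: f(8,0)=14 f(8,2)=28 f(8,4)=20 f(8,6)=7 f(8,8)=1
t=9: f(9,1)=42 f(9,3)=48 f(9,5)=27 f(9,7)=8 f(9,9)=1
t=10: f(10,0)=42 f(10,2)=90 f(10,4)=75 f(10,6)=35 f(10,8)=9 f(10,10)=1
t=11: f(11,1)=132 f(11,3)=165 f(11,5)=110 f(11,7)=44 f(11,9)=10 f(11,11)=1
t=12: f(12,0)=132 f(12,2)=297 f(12,4)=275 f(12,6)=154 f(12,8)=54 f(12,10)=11 f(12,12)=1
t=13: f(13,1)=429 f(13,3)=572 f(13,5)=429 f(13,7)=208 f(13,9)=65 f(13,11)=12 f(13,13)=1
t=14: f(14,0)=429 f(14,2)=1001 f(14,4)=1001 f(14,6)=637 f(14,8)=273 f(14,10)=77 f(14,12)=13 f(14,14)=1
t=15: f(15,1)=1430 f(15,3)=2002 f(15,5)=1638 f(15,7)=910 f(15,9)=350 f(15,11)=90 f(15,13)=14 f(15,15)=1
t=16: f(16,0)=1430 f(16,2)=3432 f(16,4)=3640 f(16,6)=2548 f(16,8)=1260 f(16,10)=440 f(16,12)=104 f(16,14)=15 f(16,16)=1
t=17: f(17,1)=4862 f(17,3)=7072 f(17,5)=6188 f(17,7)=3808 f(17,9)=1700 f(17,11)=544 f(17,13)=119 f(17,15)=16 f(17,17)=1
t=18: f(18,0)=4862 f(18,2)=11934 f(18,4)=13260 f(18,6)=9996 f(18,8)=5508 f(18,10)=2244 f(18,12)=663 f(18,14)=135 f(18,16)=17 f(18,18)=1
t=19: f(19,1)=16796 f(19,3)=25194 f(19,5)=23256 f(19,7)=15504 f(19,9)=7752 f(19,11)=2907 f(19,13)=798 f(19,15)=152 f(19,17)=18 f(19,19)=1
t=20: f(20,0)=16796 f(20,2)=41990 f(20,4)=48450 f(20,6)=38760 f(20,8)=23256 f(20,10)=10659 f(20,12)=3705 f(20,14)=950 f(20,16)=170 f(20,18)=19 f(20,20)=1
t=21: f(21,1)=58786 f(21,3)=90440 f(21,5)=87210 f(21,7)=62016 f(21,9)=33915 f(21,11)=14364 f(21,13)=4655 f(21,15)=1120 f(21,17)=189 f(21,19)=20 f(21,21)=1
t=22: f(22,0)=58786 f(22,2)=149226 f(22,4)=177650 f(22,6)=149226 f(22,8)=95931 f(22,10)=48279 f(22,12)=19019 f(22,14)=5775 f(22,16)=1309 f(22,18)=209 f(22,20)=21 f(22,22)=1
t=23: f(23,1)=208012 f(23,3)=326876 f(23,5)=326876 f(23,7)=245157 f(23,9)=144210 f(23,11)=67298 f(23,13)=24794 f(23,15)=7084 f(23,17)=1518 f(23,19)=230 f(23,21)=22 f(23,23)=1
t=24: f(24,0)=208012 f(24,2)=534888 f(24,4)=653752 f(24,6)=572033 f(24,8)=389367 f(24,10)=211508 f(24,12)=92092 f(24,14)=31878 f(24,16)=8602 f(24,18)=1748 f(24,20)=252 f(24,22)=23 f(24,24)=1
t=25: f(25,1)=742900 f(25,3)=1188640 f(25,5)=1225785 f(25,7)=961400 f(25,9)=600875 f(25,11)=303600 f(25,13)=123970 f(25,15)=40480 f(25,17)=10350 f(25,19)=2000 f(25,21)=275 f(25,23)=24 f(25,25)=1
t=26: f(26,0)=742900 f(26,2)=1931540 f(26,4)=2414425 f(26,6)=2187185 f(26,8)=1562275 f(26,10)=904475 f(26,12)=427570 f(26,14)=164450 f(26,16)=50830 f(26,18)=12350 f(26,20)=2275 f(26,22)=299 f(26,24)=25 f(26,26)=1
t=27: f(27,1)=2674440 f(27,3)=4345965 f(27,5)=4601610 f(27,7)=3749460 f(27,9)=2466750 f(27,11)=1332045 f(27,13)=592020 f(27,15)=215280 f(27,17)=63180 f(27,19)=14625 f(27,21)=2574 f(27,23)=324 f(27,25)=26 f(27,27)=1
Σ_s f(27,s) = 20058300
P = 20058300/134217728 = 5014575/33554432

Answer: 5014575/33554432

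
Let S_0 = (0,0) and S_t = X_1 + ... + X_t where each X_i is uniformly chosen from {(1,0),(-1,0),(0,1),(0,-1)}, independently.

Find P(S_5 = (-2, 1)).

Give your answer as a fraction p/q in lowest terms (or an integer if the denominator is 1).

Answer: 25/512

Derivation:
Let h be the number of horizontal steps (so 5-h are vertical). To end at (-2,1) need (h-2)/2 right-steps and ((5-h)+1)/2 up-steps.
Sum over h with 2 ≤ h ≤ 4, h ≡ 0 (mod 2), 5-h ≡ 1 (mod 2):
h=2: C(5,2)·C(2,0)·C(3,2) = 10·1·3 = 30
h=4: C(5,4)·C(4,1)·C(1,1) = 5·4·1 = 20
Total favorable: 50
Total paths: 4^5 = 1024
P = 50/1024 = 25/512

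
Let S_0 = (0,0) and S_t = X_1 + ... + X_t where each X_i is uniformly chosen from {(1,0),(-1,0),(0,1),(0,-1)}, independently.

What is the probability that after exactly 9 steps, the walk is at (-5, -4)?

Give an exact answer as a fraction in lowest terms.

Let h be the number of horizontal steps (so 9-h are vertical). To end at (-5,-4) need (h-5)/2 right-steps and ((9-h)-4)/2 up-steps.
Sum over h with 5 ≤ h ≤ 5, h ≡ 1 (mod 2), 9-h ≡ 0 (mod 2):
h=5: C(9,5)·C(5,0)·C(4,0) = 126·1·1 = 126
Total favorable: 126
Total paths: 4^9 = 262144
P = 126/262144 = 63/131072

Answer: 63/131072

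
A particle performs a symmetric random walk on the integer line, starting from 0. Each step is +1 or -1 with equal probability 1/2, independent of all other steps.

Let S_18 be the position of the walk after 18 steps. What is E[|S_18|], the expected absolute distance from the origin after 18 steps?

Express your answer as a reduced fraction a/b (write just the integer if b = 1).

S_18 takes values m ≡ 0 (mod 2) with |m| ≤ 18; P(S_18=m) = C(18,(18+m)/2)/2^18.
Total paths: 2^18 = 262144
Distribution: P(S=-18)=1/262144, P(S=-16)=18/262144, P(S=-14)=153/262144, P(S=-12)=816/262144, P(S=-10)=3060/262144, P(S=-8)=8568/262144, P(S=-6)=18564/262144, P(S=-4)=31824/262144, P(S=-2)=43758/262144, P(S=0)=48620/262144, P(S=2)=43758/262144, P(S=4)=31824/262144, P(S=6)=18564/262144, P(S=8)=8568/262144, P(S=10)=3060/262144, P(S=12)=816/262144, P(S=14)=153/262144, P(S=16)=18/262144, P(S=18)=1/262144
E[|S_18|] = Σ_m |m|·P(S_18=m) = 875160/262144 = 109395/32768

Answer: 109395/32768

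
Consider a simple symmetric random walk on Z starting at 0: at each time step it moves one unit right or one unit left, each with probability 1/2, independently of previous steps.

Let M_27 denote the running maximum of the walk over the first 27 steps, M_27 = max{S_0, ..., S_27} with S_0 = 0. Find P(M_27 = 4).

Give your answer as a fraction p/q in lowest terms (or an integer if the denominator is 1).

Let M_27 = max(S_0,...,S_27). Use the reflection principle: for j ≥ 1, #{paths with M_27 ≥ j} = #{S_27 ≥ j} + #{S_27 ≥ j+1}.
By reflection, #{M_27 ≥ 4} = #{S_27 ≥ 4} + #{S_27 ≥ 5} = 29666704 + 29666704 = 59333408.
#{M_27 ≥ 5} = #{S_27 ≥ 5} + #{S_27 ≥ 6} = 29666704 + 16628809 = 46295513.
#{M_27 = 4} = 59333408 - 46295513 = 13037895.
P(M_27 = 4) = 13037895/134217728 = 13037895/134217728

Answer: 13037895/134217728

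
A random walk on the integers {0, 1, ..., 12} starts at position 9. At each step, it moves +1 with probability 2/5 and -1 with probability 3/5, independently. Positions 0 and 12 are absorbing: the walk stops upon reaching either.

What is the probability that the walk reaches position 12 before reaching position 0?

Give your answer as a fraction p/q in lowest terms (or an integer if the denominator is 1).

Answer: 8072/27755

Derivation:
Biased walk: p = 2/5, q = 3/5, r = q/p = 3/2
Gambler's ruin: P(hit 12 before 0 | start at 9) = (1 - r^a)/(1 - r^N)
r^9 = 19683/512; r^12 = 531441/4096
P = (1 - 19683/512) / (1 - 531441/4096) = -19171/512 / -527345/4096 = 8072/27755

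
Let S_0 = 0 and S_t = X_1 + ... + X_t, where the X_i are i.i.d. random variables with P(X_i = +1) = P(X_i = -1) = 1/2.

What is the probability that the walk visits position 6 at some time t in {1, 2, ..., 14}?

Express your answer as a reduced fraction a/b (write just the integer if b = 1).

Count via complement. Let g(t,s) = #length-t paths at position s with S_1..S_t all ≠ 6.
g(t,s) = g(t-1,s-1) + g(t-1,s+1) for s ≠ 6; g(t,6) = 0.
t=0: g(0,0)=1
t=1: g(1,-1)=1 g(1,1)=1
t=2: g(2,-2)=1 g(2,0)=2 g(2,2)=1
t=3: g(3,-3)=1 g(3,-1)=3 g(3,1)=3 g(3,3)=1
t=4: g(4,-4)=1 g(4,-2)=4 g(4,0)=6 g(4,2)=4 g(4,4)=1
t=5: g(5,-5)=1 g(5,-3)=5 g(5,-1)=10 g(5,1)=10 g(5,3)=5 g(5,5)=1
t=6: g(6,-6)=1 g(6,-4)=6 g(6,-2)=15 g(6,0)=20 g(6,2)=15 g(6,4)=6
t=7: g(7,-7)=1 g(7,-5)=7 g(7,-3)=21 g(7,-1)=35 g(7,1)=35 g(7,3)=21 g(7,5)=6
t=8: g(8,-8)=1 g(8,-6)=8 g(8,-4)=28 g(8,-2)=56 g(8,0)=70 g(8,2)=56 g(8,4)=27
t=9: g(9,-9)=1 g(9,-7)=9 g(9,-5)=36 g(9,-3)=84 g(9,-1)=126 g(9,1)=126 g(9,3)=83 g(9,5)=27
t=10: g(10,-10)=1 g(10,-8)=10 g(10,-6)=45 g(10,-4)=120 g(10,-2)=210 g(10,0)=252 g(10,2)=209 g(10,4)=110
t=11: g(11,-11)=1 g(11,-9)=11 g(11,-7)=55 g(11,-5)=165 g(11,-3)=330 g(11,-1)=462 g(11,1)=461 g(11,3)=319 g(11,5)=110
t=12: g(12,-12)=1 g(12,-10)=12 g(12,-8)=66 g(12,-6)=220 g(12,-4)=495 g(12,-2)=792 g(12,0)=923 g(12,2)=780 g(12,4)=429
t=13: g(13,-13)=1 g(13,-11)=13 g(13,-9)=78 g(13,-7)=286 g(13,-5)=715 g(13,-3)=1287 g(13,-1)=1715 g(13,1)=1703 g(13,3)=1209 g(13,5)=429
t=14: g(14,-14)=1 g(14,-12)=14 g(14,-10)=91 g(14,-8)=364 g(14,-6)=1001 g(14,-4)=2002 g(14,-2)=3002 g(14,0)=3418 g(14,2)=2912 g(14,4)=1638
Paths never hitting 6: Σ_s g(14,s) = 14443
Paths hitting 6: 2^14 - 14443 = 1941
P = 1941/16384 = 1941/16384

Answer: 1941/16384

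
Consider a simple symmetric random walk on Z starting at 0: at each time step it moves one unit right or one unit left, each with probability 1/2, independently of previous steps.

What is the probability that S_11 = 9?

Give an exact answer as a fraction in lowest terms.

Answer: 11/2048

Derivation:
To reach position 9 after 11 steps: need 10 steps of +1 and 1 of -1.
Favorable paths: C(11,10) = 11
Total paths: 2^11 = 2048
P = 11/2048 = 11/2048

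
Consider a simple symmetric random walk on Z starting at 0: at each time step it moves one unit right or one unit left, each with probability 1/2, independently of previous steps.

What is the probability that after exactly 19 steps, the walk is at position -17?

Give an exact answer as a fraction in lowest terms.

Answer: 19/524288

Derivation:
To reach position -17 after 19 steps: need 1 step of +1 and 18 of -1.
Favorable paths: C(19,1) = 19
Total paths: 2^19 = 524288
P = 19/524288 = 19/524288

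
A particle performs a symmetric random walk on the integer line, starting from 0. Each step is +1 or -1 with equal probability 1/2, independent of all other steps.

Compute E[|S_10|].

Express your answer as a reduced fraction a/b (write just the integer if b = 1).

Answer: 315/128

Derivation:
S_10 takes values m ≡ 0 (mod 2) with |m| ≤ 10; P(S_10=m) = C(10,(10+m)/2)/2^10.
Total paths: 2^10 = 1024
Distribution: P(S=-10)=1/1024, P(S=-8)=10/1024, P(S=-6)=45/1024, P(S=-4)=120/1024, P(S=-2)=210/1024, P(S=0)=252/1024, P(S=2)=210/1024, P(S=4)=120/1024, P(S=6)=45/1024, P(S=8)=10/1024, P(S=10)=1/1024
E[|S_10|] = Σ_m |m|·P(S_10=m) = 2520/1024 = 315/128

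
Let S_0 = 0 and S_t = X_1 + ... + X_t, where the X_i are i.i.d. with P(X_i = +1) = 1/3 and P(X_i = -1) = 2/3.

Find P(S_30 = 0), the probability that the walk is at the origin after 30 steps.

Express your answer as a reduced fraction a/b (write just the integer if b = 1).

Answer: 564765655040/22876792454961

Derivation:
To be at 0 after 30 steps: need exactly 15 steps of +1 and 15 of -1.
Number of such sequences: C(30,15) = 155117520
Each has probability (1/3)^15 · (2/3)^15 = 32768/205891132094649
P = 155117520 · 32768/205891132094649 = 564765655040/22876792454961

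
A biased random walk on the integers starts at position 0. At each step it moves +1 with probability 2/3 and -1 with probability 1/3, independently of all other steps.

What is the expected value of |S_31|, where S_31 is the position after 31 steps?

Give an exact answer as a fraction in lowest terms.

S_31 takes values m ≡ 1 (mod 2) with |m| ≤ 31; P(S_31=m) = C(31,(31+m)/2) · (2/3)^((31+m)/2) · (1/3)^((31-m)/2).
Distribution: P(S=-31)=1/617673396283947, P(S=-29)=62/617673396283947, P(S=-27)=620/205891132094649, P(S=-25)=35960/617673396283947, P(S=-23)=503440/617673396283947, P(S=-21)=201376/22876792454961, P(S=-19)=5235776/68630377364883, P(S=-17)=37398400/68630377364883, P(S=-15)=74796800/22876792454961, P(S=-13)=3440652800/205891132094649, P(S=-11)=15138872320/205891132094649, P(S=-9)=19267655680/68630377364883, P(S=-7)=192676556800/205891132094649, P(S=-5)=563208396800/205891132094649, P(S=-3)=160916684800/22876792454961, P(S=-1)=1094233456640/68630377364883, P(S=1)=2188466913280/68630377364883, P(S=3)=1287333478400/22876792454961, P(S=5)=18022668697600/205891132094649, P(S=7)=24662599270400/205891132094649, P(S=9)=9865039708160/68630377364883, P(S=11)=31004410511360/205891132094649, P(S=13)=28185827737600/205891132094649, P(S=15)=2450941542400/22876792454961, P(S=17)=4901883084800/68630377364883, P(S=19)=2745054527488/68630377364883, P(S=21)=422316081152/22876792454961, P(S=23)=4223160811520/617673396283947, P(S=25)=1206617374720/617673396283947, P(S=27)=83214991360/205891132094649, P(S=29)=33285996544/617673396283947, P(S=31)=2147483648/617673396283947
E[|S_31|] = Σ_m |m|·P(S_31=m) = 26575479166531/2541865828329

Answer: 26575479166531/2541865828329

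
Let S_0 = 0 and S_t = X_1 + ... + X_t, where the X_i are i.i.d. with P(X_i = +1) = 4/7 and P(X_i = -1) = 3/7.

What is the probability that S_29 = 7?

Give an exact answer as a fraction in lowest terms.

Answer: 60166907197428848394240/459986536544739960976801

Derivation:
To reach position 7 after 29 steps: need 18 steps of +1 and 11 steps of -1.
Number of such sequences: C(29,18) = 34597290
Each has probability (4/7)^18 · (3/7)^11 = 12173449145352192/3219905755813179726837607
P = 34597290 · 12173449145352192/3219905755813179726837607 = 60166907197428848394240/459986536544739960976801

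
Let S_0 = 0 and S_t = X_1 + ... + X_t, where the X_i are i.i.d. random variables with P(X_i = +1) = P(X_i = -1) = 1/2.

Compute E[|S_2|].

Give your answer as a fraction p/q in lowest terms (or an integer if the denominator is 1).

S_2 takes values m ≡ 0 (mod 2) with |m| ≤ 2; P(S_2=m) = C(2,(2+m)/2)/2^2.
Total paths: 2^2 = 4
Distribution: P(S=-2)=1/4, P(S=0)=2/4, P(S=2)=1/4
E[|S_2|] = Σ_m |m|·P(S_2=m) = 4/4 = 1

Answer: 1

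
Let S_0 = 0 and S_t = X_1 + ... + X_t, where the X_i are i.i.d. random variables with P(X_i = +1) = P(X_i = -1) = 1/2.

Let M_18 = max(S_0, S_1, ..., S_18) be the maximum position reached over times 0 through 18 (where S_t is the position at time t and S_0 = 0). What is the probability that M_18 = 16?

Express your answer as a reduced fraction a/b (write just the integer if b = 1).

Let M_18 = max(S_0,...,S_18). Use the reflection principle: for j ≥ 1, #{paths with M_18 ≥ j} = #{S_18 ≥ j} + #{S_18 ≥ j+1}.
By reflection, #{M_18 ≥ 16} = #{S_18 ≥ 16} + #{S_18 ≥ 17} = 19 + 1 = 20.
#{M_18 ≥ 17} = #{S_18 ≥ 17} + #{S_18 ≥ 18} = 1 + 1 = 2.
#{M_18 = 16} = 20 - 2 = 18.
P(M_18 = 16) = 18/262144 = 9/131072

Answer: 9/131072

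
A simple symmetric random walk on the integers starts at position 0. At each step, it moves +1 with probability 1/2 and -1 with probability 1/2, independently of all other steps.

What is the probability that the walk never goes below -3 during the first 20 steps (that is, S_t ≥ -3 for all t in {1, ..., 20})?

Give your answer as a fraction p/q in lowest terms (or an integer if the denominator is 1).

Let f(t,s) = #length-t paths at position s with S_1..S_t all ≥ -3.
f(t,s) = f(t-1,s-1) + f(t-1,s+1) for s ≥ -3; f(t,s) = 0 for s < -3.
t=0: f(0,0)=1
t=1: f(1,-1)=1 f(1,1)=1
t=2: f(2,-2)=1 f(2,0)=2 f(2,2)=1
t=3: f(3,-3)=1 f(3,-1)=3 f(3,1)=3 f(3,3)=1
t=4: f(4,-2)=4 f(4,0)=6 f(4,2)=4 f(4,4)=1
t=5: f(5,-3)=4 f(5,-1)=10 f(5,1)=10 f(5,3)=5 f(5,5)=1
t=6: f(6,-2)=14 f(6,0)=20 f(6,2)=15 f(6,4)=6 f(6,6)=1
t=7: f(7,-3)=14 f(7,-1)=34 f(7,1)=35 f(7,3)=21 f(7,5)=7 f(7,7)=1
t=8: f(8,-2)=48 f(8,0)=69 f(8,2)=56 f(8,4)=28 f(8,6)=8 f(8,8)=1
t=9: f(9,-3)=48 f(9,-1)=117 f(9,1)=125 f(9,3)=84 f(9,5)=36 f(9,7)=9 f(9,9)=1
t=10: f(10,-2)=165 f(10,0)=242 f(10,2)=209 f(10,4)=120 f(10,6)=45 f(10,8)=10 f(10,10)=1
t=11: f(11,-3)=165 f(11,-1)=407 f(11,1)=451 f(11,3)=329 f(11,5)=165 f(11,7)=55 f(11,9)=11 f(11,11)=1
t=12: f(12,-2)=572 f(12,0)=858 f(12,2)=780 f(12,4)=494 f(12,6)=220 f(12,8)=66 f(12,10)=12 f(12,12)=1
t=13: f(13,-3)=572 f(13,-1)=1430 f(13,1)=1638 f(13,3)=1274 f(13,5)=714 f(13,7)=286 f(13,9)=78 f(13,11)=13 f(13,13)=1
t=14: f(14,-2)=2002 f(14,0)=3068 f(14,2)=2912 f(14,4)=1988 f(14,6)=1000 f(14,8)=364 f(14,10)=91 f(14,12)=14 f(14,14)=1
t=15: f(15,-3)=2002 f(15,-1)=5070 f(15,1)=5980 f(15,3)=4900 f(15,5)=2988 f(15,7)=1364 f(15,9)=455 f(15,11)=105 f(15,13)=15 f(15,15)=1
t=16: f(16,-2)=7072 f(16,0)=11050 f(16,2)=10880 f(16,4)=7888 f(16,6)=4352 f(16,8)=1819 f(16,10)=560 f(16,12)=120 f(16,14)=16 f(16,16)=1
t=17: f(17,-3)=7072 f(17,-1)=18122 f(17,1)=21930 f(17,3)=18768 f(17,5)=12240 f(17,7)=6171 f(17,9)=2379 f(17,11)=680 f(17,13)=136 f(17,15)=17 f(17,17)=1
t=18: f(18,-2)=25194 f(18,0)=40052 f(18,2)=40698 f(18,4)=31008 f(18,6)=18411 f(18,8)=8550 f(18,10)=3059 f(18,12)=816 f(18,14)=153 f(18,16)=18 f(18,18)=1
t=19: f(19,-3)=25194 f(19,-1)=65246 f(19,1)=80750 f(19,3)=71706 f(19,5)=49419 f(19,7)=26961 f(19,9)=11609 f(19,11)=3875 f(19,13)=969 f(19,15)=171 f(19,17)=19 f(19,19)=1
t=20: f(20,-2)=90440 f(20,0)=145996 f(20,2)=152456 f(20,4)=121125 f(20,6)=76380 f(20,8)=38570 f(20,10)=15484 f(20,12)=4844 f(20,14)=1140 f(20,16)=190 f(20,18)=20 f(20,20)=1
Σ_s f(20,s) = 646646
P = 646646/1048576 = 323323/524288

Answer: 323323/524288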